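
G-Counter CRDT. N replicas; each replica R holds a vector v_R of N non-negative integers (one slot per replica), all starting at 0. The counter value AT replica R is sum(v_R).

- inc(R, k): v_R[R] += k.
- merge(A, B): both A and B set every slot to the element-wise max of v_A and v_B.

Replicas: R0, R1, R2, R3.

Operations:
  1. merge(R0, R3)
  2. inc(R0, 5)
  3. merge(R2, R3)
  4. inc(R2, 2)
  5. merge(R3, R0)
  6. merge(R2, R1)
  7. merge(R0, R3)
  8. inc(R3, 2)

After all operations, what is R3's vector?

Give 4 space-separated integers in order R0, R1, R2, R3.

Answer: 5 0 0 2

Derivation:
Op 1: merge R0<->R3 -> R0=(0,0,0,0) R3=(0,0,0,0)
Op 2: inc R0 by 5 -> R0=(5,0,0,0) value=5
Op 3: merge R2<->R3 -> R2=(0,0,0,0) R3=(0,0,0,0)
Op 4: inc R2 by 2 -> R2=(0,0,2,0) value=2
Op 5: merge R3<->R0 -> R3=(5,0,0,0) R0=(5,0,0,0)
Op 6: merge R2<->R1 -> R2=(0,0,2,0) R1=(0,0,2,0)
Op 7: merge R0<->R3 -> R0=(5,0,0,0) R3=(5,0,0,0)
Op 8: inc R3 by 2 -> R3=(5,0,0,2) value=7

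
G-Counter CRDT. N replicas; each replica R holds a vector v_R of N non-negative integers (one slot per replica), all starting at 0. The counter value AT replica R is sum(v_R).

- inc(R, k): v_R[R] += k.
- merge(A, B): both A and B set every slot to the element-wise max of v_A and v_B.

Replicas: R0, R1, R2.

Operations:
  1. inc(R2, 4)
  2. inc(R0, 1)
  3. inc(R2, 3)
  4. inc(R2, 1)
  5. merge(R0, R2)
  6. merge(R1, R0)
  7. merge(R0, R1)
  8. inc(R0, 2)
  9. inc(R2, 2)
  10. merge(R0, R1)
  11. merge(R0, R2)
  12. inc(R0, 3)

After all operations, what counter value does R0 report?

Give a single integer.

Answer: 16

Derivation:
Op 1: inc R2 by 4 -> R2=(0,0,4) value=4
Op 2: inc R0 by 1 -> R0=(1,0,0) value=1
Op 3: inc R2 by 3 -> R2=(0,0,7) value=7
Op 4: inc R2 by 1 -> R2=(0,0,8) value=8
Op 5: merge R0<->R2 -> R0=(1,0,8) R2=(1,0,8)
Op 6: merge R1<->R0 -> R1=(1,0,8) R0=(1,0,8)
Op 7: merge R0<->R1 -> R0=(1,0,8) R1=(1,0,8)
Op 8: inc R0 by 2 -> R0=(3,0,8) value=11
Op 9: inc R2 by 2 -> R2=(1,0,10) value=11
Op 10: merge R0<->R1 -> R0=(3,0,8) R1=(3,0,8)
Op 11: merge R0<->R2 -> R0=(3,0,10) R2=(3,0,10)
Op 12: inc R0 by 3 -> R0=(6,0,10) value=16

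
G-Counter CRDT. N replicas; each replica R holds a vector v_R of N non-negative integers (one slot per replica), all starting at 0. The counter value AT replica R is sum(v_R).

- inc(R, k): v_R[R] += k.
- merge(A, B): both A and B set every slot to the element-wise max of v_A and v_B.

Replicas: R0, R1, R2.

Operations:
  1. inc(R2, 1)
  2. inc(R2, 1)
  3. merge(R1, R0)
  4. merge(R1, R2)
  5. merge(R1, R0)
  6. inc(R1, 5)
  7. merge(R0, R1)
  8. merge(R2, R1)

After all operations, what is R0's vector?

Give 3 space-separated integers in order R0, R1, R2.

Answer: 0 5 2

Derivation:
Op 1: inc R2 by 1 -> R2=(0,0,1) value=1
Op 2: inc R2 by 1 -> R2=(0,0,2) value=2
Op 3: merge R1<->R0 -> R1=(0,0,0) R0=(0,0,0)
Op 4: merge R1<->R2 -> R1=(0,0,2) R2=(0,0,2)
Op 5: merge R1<->R0 -> R1=(0,0,2) R0=(0,0,2)
Op 6: inc R1 by 5 -> R1=(0,5,2) value=7
Op 7: merge R0<->R1 -> R0=(0,5,2) R1=(0,5,2)
Op 8: merge R2<->R1 -> R2=(0,5,2) R1=(0,5,2)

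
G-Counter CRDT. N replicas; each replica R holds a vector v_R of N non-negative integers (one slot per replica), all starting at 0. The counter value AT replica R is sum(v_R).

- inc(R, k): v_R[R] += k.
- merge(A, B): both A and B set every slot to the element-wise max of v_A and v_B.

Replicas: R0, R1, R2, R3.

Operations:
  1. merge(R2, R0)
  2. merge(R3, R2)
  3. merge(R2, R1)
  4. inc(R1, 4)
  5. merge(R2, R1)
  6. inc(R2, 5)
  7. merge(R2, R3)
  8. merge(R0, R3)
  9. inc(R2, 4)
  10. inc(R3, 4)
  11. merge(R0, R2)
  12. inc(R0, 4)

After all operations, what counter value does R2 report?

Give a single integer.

Op 1: merge R2<->R0 -> R2=(0,0,0,0) R0=(0,0,0,0)
Op 2: merge R3<->R2 -> R3=(0,0,0,0) R2=(0,0,0,0)
Op 3: merge R2<->R1 -> R2=(0,0,0,0) R1=(0,0,0,0)
Op 4: inc R1 by 4 -> R1=(0,4,0,0) value=4
Op 5: merge R2<->R1 -> R2=(0,4,0,0) R1=(0,4,0,0)
Op 6: inc R2 by 5 -> R2=(0,4,5,0) value=9
Op 7: merge R2<->R3 -> R2=(0,4,5,0) R3=(0,4,5,0)
Op 8: merge R0<->R3 -> R0=(0,4,5,0) R3=(0,4,5,0)
Op 9: inc R2 by 4 -> R2=(0,4,9,0) value=13
Op 10: inc R3 by 4 -> R3=(0,4,5,4) value=13
Op 11: merge R0<->R2 -> R0=(0,4,9,0) R2=(0,4,9,0)
Op 12: inc R0 by 4 -> R0=(4,4,9,0) value=17

Answer: 13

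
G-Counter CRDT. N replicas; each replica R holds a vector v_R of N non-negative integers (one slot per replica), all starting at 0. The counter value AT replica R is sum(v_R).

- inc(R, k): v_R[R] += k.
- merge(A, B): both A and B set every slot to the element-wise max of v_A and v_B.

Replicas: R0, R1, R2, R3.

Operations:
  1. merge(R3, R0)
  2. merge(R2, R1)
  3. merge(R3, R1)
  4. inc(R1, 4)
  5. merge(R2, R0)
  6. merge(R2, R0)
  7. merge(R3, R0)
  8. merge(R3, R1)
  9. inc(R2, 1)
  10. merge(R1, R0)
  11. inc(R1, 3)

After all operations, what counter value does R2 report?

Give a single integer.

Op 1: merge R3<->R0 -> R3=(0,0,0,0) R0=(0,0,0,0)
Op 2: merge R2<->R1 -> R2=(0,0,0,0) R1=(0,0,0,0)
Op 3: merge R3<->R1 -> R3=(0,0,0,0) R1=(0,0,0,0)
Op 4: inc R1 by 4 -> R1=(0,4,0,0) value=4
Op 5: merge R2<->R0 -> R2=(0,0,0,0) R0=(0,0,0,0)
Op 6: merge R2<->R0 -> R2=(0,0,0,0) R0=(0,0,0,0)
Op 7: merge R3<->R0 -> R3=(0,0,0,0) R0=(0,0,0,0)
Op 8: merge R3<->R1 -> R3=(0,4,0,0) R1=(0,4,0,0)
Op 9: inc R2 by 1 -> R2=(0,0,1,0) value=1
Op 10: merge R1<->R0 -> R1=(0,4,0,0) R0=(0,4,0,0)
Op 11: inc R1 by 3 -> R1=(0,7,0,0) value=7

Answer: 1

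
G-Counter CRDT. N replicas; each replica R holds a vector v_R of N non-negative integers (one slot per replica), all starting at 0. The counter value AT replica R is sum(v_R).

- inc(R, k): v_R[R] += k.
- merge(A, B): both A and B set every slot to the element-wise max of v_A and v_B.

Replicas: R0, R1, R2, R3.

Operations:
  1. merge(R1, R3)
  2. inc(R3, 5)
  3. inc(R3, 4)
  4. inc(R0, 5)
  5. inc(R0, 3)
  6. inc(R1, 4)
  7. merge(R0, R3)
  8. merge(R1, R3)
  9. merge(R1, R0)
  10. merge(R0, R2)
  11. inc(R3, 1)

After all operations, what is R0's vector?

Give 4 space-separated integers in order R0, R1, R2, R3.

Op 1: merge R1<->R3 -> R1=(0,0,0,0) R3=(0,0,0,0)
Op 2: inc R3 by 5 -> R3=(0,0,0,5) value=5
Op 3: inc R3 by 4 -> R3=(0,0,0,9) value=9
Op 4: inc R0 by 5 -> R0=(5,0,0,0) value=5
Op 5: inc R0 by 3 -> R0=(8,0,0,0) value=8
Op 6: inc R1 by 4 -> R1=(0,4,0,0) value=4
Op 7: merge R0<->R3 -> R0=(8,0,0,9) R3=(8,0,0,9)
Op 8: merge R1<->R3 -> R1=(8,4,0,9) R3=(8,4,0,9)
Op 9: merge R1<->R0 -> R1=(8,4,0,9) R0=(8,4,0,9)
Op 10: merge R0<->R2 -> R0=(8,4,0,9) R2=(8,4,0,9)
Op 11: inc R3 by 1 -> R3=(8,4,0,10) value=22

Answer: 8 4 0 9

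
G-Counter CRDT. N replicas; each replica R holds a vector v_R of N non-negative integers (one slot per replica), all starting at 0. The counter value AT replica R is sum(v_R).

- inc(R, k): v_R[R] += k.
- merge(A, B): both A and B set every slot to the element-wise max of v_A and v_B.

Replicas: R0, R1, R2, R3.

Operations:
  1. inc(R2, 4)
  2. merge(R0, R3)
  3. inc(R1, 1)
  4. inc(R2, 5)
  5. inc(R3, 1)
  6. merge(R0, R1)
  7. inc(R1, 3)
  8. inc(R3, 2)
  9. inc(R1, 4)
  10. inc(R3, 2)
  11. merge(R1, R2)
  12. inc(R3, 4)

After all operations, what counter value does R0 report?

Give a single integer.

Op 1: inc R2 by 4 -> R2=(0,0,4,0) value=4
Op 2: merge R0<->R3 -> R0=(0,0,0,0) R3=(0,0,0,0)
Op 3: inc R1 by 1 -> R1=(0,1,0,0) value=1
Op 4: inc R2 by 5 -> R2=(0,0,9,0) value=9
Op 5: inc R3 by 1 -> R3=(0,0,0,1) value=1
Op 6: merge R0<->R1 -> R0=(0,1,0,0) R1=(0,1,0,0)
Op 7: inc R1 by 3 -> R1=(0,4,0,0) value=4
Op 8: inc R3 by 2 -> R3=(0,0,0,3) value=3
Op 9: inc R1 by 4 -> R1=(0,8,0,0) value=8
Op 10: inc R3 by 2 -> R3=(0,0,0,5) value=5
Op 11: merge R1<->R2 -> R1=(0,8,9,0) R2=(0,8,9,0)
Op 12: inc R3 by 4 -> R3=(0,0,0,9) value=9

Answer: 1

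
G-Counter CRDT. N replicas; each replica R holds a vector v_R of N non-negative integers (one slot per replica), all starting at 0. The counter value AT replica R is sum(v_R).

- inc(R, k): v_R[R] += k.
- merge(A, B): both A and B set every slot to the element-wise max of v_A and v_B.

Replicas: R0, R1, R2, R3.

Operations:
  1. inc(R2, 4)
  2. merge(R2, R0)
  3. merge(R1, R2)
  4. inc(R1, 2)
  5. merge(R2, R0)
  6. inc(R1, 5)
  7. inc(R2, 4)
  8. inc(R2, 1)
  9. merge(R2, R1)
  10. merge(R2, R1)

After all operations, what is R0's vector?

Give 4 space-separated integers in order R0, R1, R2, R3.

Op 1: inc R2 by 4 -> R2=(0,0,4,0) value=4
Op 2: merge R2<->R0 -> R2=(0,0,4,0) R0=(0,0,4,0)
Op 3: merge R1<->R2 -> R1=(0,0,4,0) R2=(0,0,4,0)
Op 4: inc R1 by 2 -> R1=(0,2,4,0) value=6
Op 5: merge R2<->R0 -> R2=(0,0,4,0) R0=(0,0,4,0)
Op 6: inc R1 by 5 -> R1=(0,7,4,0) value=11
Op 7: inc R2 by 4 -> R2=(0,0,8,0) value=8
Op 8: inc R2 by 1 -> R2=(0,0,9,0) value=9
Op 9: merge R2<->R1 -> R2=(0,7,9,0) R1=(0,7,9,0)
Op 10: merge R2<->R1 -> R2=(0,7,9,0) R1=(0,7,9,0)

Answer: 0 0 4 0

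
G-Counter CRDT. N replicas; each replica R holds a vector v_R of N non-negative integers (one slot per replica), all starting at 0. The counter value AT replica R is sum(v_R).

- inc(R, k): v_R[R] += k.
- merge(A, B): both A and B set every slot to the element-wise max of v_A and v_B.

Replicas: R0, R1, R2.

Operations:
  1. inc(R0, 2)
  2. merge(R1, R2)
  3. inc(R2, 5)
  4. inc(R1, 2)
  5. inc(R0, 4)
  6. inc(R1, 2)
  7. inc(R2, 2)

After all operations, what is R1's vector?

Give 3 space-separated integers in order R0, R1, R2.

Op 1: inc R0 by 2 -> R0=(2,0,0) value=2
Op 2: merge R1<->R2 -> R1=(0,0,0) R2=(0,0,0)
Op 3: inc R2 by 5 -> R2=(0,0,5) value=5
Op 4: inc R1 by 2 -> R1=(0,2,0) value=2
Op 5: inc R0 by 4 -> R0=(6,0,0) value=6
Op 6: inc R1 by 2 -> R1=(0,4,0) value=4
Op 7: inc R2 by 2 -> R2=(0,0,7) value=7

Answer: 0 4 0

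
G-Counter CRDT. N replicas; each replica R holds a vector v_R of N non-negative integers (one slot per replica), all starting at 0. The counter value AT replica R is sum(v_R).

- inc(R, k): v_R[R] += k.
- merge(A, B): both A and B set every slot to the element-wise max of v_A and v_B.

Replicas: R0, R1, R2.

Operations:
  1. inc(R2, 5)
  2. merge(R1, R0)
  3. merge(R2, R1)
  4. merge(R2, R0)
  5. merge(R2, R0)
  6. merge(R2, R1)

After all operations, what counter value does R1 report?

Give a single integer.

Op 1: inc R2 by 5 -> R2=(0,0,5) value=5
Op 2: merge R1<->R0 -> R1=(0,0,0) R0=(0,0,0)
Op 3: merge R2<->R1 -> R2=(0,0,5) R1=(0,0,5)
Op 4: merge R2<->R0 -> R2=(0,0,5) R0=(0,0,5)
Op 5: merge R2<->R0 -> R2=(0,0,5) R0=(0,0,5)
Op 6: merge R2<->R1 -> R2=(0,0,5) R1=(0,0,5)

Answer: 5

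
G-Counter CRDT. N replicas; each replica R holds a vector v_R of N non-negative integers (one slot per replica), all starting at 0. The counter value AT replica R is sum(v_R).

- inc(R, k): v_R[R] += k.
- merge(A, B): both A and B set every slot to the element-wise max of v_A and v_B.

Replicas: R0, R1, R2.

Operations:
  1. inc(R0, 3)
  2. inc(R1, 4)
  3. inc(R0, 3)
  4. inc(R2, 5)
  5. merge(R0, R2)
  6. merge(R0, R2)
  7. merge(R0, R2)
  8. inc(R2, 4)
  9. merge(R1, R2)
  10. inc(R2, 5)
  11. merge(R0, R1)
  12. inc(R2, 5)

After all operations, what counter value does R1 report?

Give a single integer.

Op 1: inc R0 by 3 -> R0=(3,0,0) value=3
Op 2: inc R1 by 4 -> R1=(0,4,0) value=4
Op 3: inc R0 by 3 -> R0=(6,0,0) value=6
Op 4: inc R2 by 5 -> R2=(0,0,5) value=5
Op 5: merge R0<->R2 -> R0=(6,0,5) R2=(6,0,5)
Op 6: merge R0<->R2 -> R0=(6,0,5) R2=(6,0,5)
Op 7: merge R0<->R2 -> R0=(6,0,5) R2=(6,0,5)
Op 8: inc R2 by 4 -> R2=(6,0,9) value=15
Op 9: merge R1<->R2 -> R1=(6,4,9) R2=(6,4,9)
Op 10: inc R2 by 5 -> R2=(6,4,14) value=24
Op 11: merge R0<->R1 -> R0=(6,4,9) R1=(6,4,9)
Op 12: inc R2 by 5 -> R2=(6,4,19) value=29

Answer: 19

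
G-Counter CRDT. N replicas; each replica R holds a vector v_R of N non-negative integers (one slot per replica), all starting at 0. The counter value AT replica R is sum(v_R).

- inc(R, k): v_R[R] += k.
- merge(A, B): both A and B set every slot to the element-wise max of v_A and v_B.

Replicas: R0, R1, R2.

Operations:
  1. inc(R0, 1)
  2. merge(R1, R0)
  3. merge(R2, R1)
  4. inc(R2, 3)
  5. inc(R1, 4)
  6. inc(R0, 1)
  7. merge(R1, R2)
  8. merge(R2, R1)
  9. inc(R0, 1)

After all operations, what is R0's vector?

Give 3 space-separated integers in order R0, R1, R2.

Op 1: inc R0 by 1 -> R0=(1,0,0) value=1
Op 2: merge R1<->R0 -> R1=(1,0,0) R0=(1,0,0)
Op 3: merge R2<->R1 -> R2=(1,0,0) R1=(1,0,0)
Op 4: inc R2 by 3 -> R2=(1,0,3) value=4
Op 5: inc R1 by 4 -> R1=(1,4,0) value=5
Op 6: inc R0 by 1 -> R0=(2,0,0) value=2
Op 7: merge R1<->R2 -> R1=(1,4,3) R2=(1,4,3)
Op 8: merge R2<->R1 -> R2=(1,4,3) R1=(1,4,3)
Op 9: inc R0 by 1 -> R0=(3,0,0) value=3

Answer: 3 0 0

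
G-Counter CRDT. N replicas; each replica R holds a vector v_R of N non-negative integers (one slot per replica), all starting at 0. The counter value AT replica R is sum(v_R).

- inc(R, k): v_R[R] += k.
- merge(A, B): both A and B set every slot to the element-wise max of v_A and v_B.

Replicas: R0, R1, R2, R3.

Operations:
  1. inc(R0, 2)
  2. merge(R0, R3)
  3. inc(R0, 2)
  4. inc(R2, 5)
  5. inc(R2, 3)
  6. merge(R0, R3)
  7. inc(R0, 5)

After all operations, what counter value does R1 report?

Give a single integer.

Op 1: inc R0 by 2 -> R0=(2,0,0,0) value=2
Op 2: merge R0<->R3 -> R0=(2,0,0,0) R3=(2,0,0,0)
Op 3: inc R0 by 2 -> R0=(4,0,0,0) value=4
Op 4: inc R2 by 5 -> R2=(0,0,5,0) value=5
Op 5: inc R2 by 3 -> R2=(0,0,8,0) value=8
Op 6: merge R0<->R3 -> R0=(4,0,0,0) R3=(4,0,0,0)
Op 7: inc R0 by 5 -> R0=(9,0,0,0) value=9

Answer: 0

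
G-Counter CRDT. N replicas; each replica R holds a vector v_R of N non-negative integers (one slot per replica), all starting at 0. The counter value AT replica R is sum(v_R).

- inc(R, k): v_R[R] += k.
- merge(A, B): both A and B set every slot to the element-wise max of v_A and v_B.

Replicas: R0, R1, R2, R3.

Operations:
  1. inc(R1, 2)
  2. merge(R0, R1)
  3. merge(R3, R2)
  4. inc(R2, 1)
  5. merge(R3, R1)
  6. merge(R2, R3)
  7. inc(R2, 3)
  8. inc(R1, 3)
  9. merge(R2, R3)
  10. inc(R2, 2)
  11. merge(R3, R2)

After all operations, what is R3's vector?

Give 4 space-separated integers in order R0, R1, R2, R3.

Answer: 0 2 6 0

Derivation:
Op 1: inc R1 by 2 -> R1=(0,2,0,0) value=2
Op 2: merge R0<->R1 -> R0=(0,2,0,0) R1=(0,2,0,0)
Op 3: merge R3<->R2 -> R3=(0,0,0,0) R2=(0,0,0,0)
Op 4: inc R2 by 1 -> R2=(0,0,1,0) value=1
Op 5: merge R3<->R1 -> R3=(0,2,0,0) R1=(0,2,0,0)
Op 6: merge R2<->R3 -> R2=(0,2,1,0) R3=(0,2,1,0)
Op 7: inc R2 by 3 -> R2=(0,2,4,0) value=6
Op 8: inc R1 by 3 -> R1=(0,5,0,0) value=5
Op 9: merge R2<->R3 -> R2=(0,2,4,0) R3=(0,2,4,0)
Op 10: inc R2 by 2 -> R2=(0,2,6,0) value=8
Op 11: merge R3<->R2 -> R3=(0,2,6,0) R2=(0,2,6,0)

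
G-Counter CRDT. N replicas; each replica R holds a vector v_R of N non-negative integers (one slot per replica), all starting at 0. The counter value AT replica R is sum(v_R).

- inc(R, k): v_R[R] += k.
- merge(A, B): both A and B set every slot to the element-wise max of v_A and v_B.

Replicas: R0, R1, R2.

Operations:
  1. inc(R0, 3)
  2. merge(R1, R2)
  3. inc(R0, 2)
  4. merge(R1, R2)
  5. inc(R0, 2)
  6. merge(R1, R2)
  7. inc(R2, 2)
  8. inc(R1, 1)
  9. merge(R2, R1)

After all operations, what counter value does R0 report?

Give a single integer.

Op 1: inc R0 by 3 -> R0=(3,0,0) value=3
Op 2: merge R1<->R2 -> R1=(0,0,0) R2=(0,0,0)
Op 3: inc R0 by 2 -> R0=(5,0,0) value=5
Op 4: merge R1<->R2 -> R1=(0,0,0) R2=(0,0,0)
Op 5: inc R0 by 2 -> R0=(7,0,0) value=7
Op 6: merge R1<->R2 -> R1=(0,0,0) R2=(0,0,0)
Op 7: inc R2 by 2 -> R2=(0,0,2) value=2
Op 8: inc R1 by 1 -> R1=(0,1,0) value=1
Op 9: merge R2<->R1 -> R2=(0,1,2) R1=(0,1,2)

Answer: 7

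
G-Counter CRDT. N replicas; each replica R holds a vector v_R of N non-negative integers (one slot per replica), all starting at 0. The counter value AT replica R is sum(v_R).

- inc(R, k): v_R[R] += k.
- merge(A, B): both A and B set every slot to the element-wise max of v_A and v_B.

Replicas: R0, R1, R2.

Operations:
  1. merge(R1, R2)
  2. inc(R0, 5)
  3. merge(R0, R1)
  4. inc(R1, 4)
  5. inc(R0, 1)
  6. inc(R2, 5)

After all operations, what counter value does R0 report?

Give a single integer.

Op 1: merge R1<->R2 -> R1=(0,0,0) R2=(0,0,0)
Op 2: inc R0 by 5 -> R0=(5,0,0) value=5
Op 3: merge R0<->R1 -> R0=(5,0,0) R1=(5,0,0)
Op 4: inc R1 by 4 -> R1=(5,4,0) value=9
Op 5: inc R0 by 1 -> R0=(6,0,0) value=6
Op 6: inc R2 by 5 -> R2=(0,0,5) value=5

Answer: 6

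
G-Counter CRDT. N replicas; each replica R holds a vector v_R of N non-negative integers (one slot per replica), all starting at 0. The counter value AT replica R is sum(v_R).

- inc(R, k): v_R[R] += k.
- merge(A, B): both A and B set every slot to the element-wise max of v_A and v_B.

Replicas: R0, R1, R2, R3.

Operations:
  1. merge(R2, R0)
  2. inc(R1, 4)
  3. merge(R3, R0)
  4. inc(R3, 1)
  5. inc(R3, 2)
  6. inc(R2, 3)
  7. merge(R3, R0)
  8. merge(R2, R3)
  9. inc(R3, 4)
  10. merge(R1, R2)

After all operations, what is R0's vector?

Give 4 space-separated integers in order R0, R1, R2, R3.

Op 1: merge R2<->R0 -> R2=(0,0,0,0) R0=(0,0,0,0)
Op 2: inc R1 by 4 -> R1=(0,4,0,0) value=4
Op 3: merge R3<->R0 -> R3=(0,0,0,0) R0=(0,0,0,0)
Op 4: inc R3 by 1 -> R3=(0,0,0,1) value=1
Op 5: inc R3 by 2 -> R3=(0,0,0,3) value=3
Op 6: inc R2 by 3 -> R2=(0,0,3,0) value=3
Op 7: merge R3<->R0 -> R3=(0,0,0,3) R0=(0,0,0,3)
Op 8: merge R2<->R3 -> R2=(0,0,3,3) R3=(0,0,3,3)
Op 9: inc R3 by 4 -> R3=(0,0,3,7) value=10
Op 10: merge R1<->R2 -> R1=(0,4,3,3) R2=(0,4,3,3)

Answer: 0 0 0 3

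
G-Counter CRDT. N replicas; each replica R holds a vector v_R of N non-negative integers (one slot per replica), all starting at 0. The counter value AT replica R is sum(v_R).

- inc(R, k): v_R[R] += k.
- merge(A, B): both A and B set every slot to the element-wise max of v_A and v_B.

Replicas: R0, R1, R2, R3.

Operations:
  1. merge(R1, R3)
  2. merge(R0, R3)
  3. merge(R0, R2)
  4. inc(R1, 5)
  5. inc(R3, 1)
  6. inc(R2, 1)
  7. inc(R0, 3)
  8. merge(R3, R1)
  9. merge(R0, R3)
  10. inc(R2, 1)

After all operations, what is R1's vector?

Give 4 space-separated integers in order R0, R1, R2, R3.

Op 1: merge R1<->R3 -> R1=(0,0,0,0) R3=(0,0,0,0)
Op 2: merge R0<->R3 -> R0=(0,0,0,0) R3=(0,0,0,0)
Op 3: merge R0<->R2 -> R0=(0,0,0,0) R2=(0,0,0,0)
Op 4: inc R1 by 5 -> R1=(0,5,0,0) value=5
Op 5: inc R3 by 1 -> R3=(0,0,0,1) value=1
Op 6: inc R2 by 1 -> R2=(0,0,1,0) value=1
Op 7: inc R0 by 3 -> R0=(3,0,0,0) value=3
Op 8: merge R3<->R1 -> R3=(0,5,0,1) R1=(0,5,0,1)
Op 9: merge R0<->R3 -> R0=(3,5,0,1) R3=(3,5,0,1)
Op 10: inc R2 by 1 -> R2=(0,0,2,0) value=2

Answer: 0 5 0 1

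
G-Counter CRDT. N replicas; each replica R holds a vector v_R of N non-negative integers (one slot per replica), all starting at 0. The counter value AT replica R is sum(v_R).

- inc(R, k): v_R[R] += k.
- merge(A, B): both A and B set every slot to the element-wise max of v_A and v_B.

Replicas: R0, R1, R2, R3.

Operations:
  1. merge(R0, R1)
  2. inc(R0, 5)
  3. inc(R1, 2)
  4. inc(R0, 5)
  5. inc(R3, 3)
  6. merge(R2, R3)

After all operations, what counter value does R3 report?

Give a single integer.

Answer: 3

Derivation:
Op 1: merge R0<->R1 -> R0=(0,0,0,0) R1=(0,0,0,0)
Op 2: inc R0 by 5 -> R0=(5,0,0,0) value=5
Op 3: inc R1 by 2 -> R1=(0,2,0,0) value=2
Op 4: inc R0 by 5 -> R0=(10,0,0,0) value=10
Op 5: inc R3 by 3 -> R3=(0,0,0,3) value=3
Op 6: merge R2<->R3 -> R2=(0,0,0,3) R3=(0,0,0,3)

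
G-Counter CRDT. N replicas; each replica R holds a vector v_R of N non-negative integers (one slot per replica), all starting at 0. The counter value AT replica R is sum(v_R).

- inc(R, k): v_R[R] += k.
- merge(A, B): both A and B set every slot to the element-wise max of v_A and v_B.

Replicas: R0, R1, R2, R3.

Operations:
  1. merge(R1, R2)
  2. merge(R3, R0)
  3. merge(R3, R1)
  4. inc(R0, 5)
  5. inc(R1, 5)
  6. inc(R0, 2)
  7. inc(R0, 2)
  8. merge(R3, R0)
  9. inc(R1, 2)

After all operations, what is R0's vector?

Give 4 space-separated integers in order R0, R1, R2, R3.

Op 1: merge R1<->R2 -> R1=(0,0,0,0) R2=(0,0,0,0)
Op 2: merge R3<->R0 -> R3=(0,0,0,0) R0=(0,0,0,0)
Op 3: merge R3<->R1 -> R3=(0,0,0,0) R1=(0,0,0,0)
Op 4: inc R0 by 5 -> R0=(5,0,0,0) value=5
Op 5: inc R1 by 5 -> R1=(0,5,0,0) value=5
Op 6: inc R0 by 2 -> R0=(7,0,0,0) value=7
Op 7: inc R0 by 2 -> R0=(9,0,0,0) value=9
Op 8: merge R3<->R0 -> R3=(9,0,0,0) R0=(9,0,0,0)
Op 9: inc R1 by 2 -> R1=(0,7,0,0) value=7

Answer: 9 0 0 0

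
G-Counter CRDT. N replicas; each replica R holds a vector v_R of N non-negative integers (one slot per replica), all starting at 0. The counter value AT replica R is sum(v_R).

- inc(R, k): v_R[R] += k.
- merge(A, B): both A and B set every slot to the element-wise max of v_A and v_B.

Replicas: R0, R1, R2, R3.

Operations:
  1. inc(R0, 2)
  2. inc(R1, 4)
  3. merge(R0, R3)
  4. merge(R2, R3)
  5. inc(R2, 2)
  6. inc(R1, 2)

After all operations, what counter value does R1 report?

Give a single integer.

Answer: 6

Derivation:
Op 1: inc R0 by 2 -> R0=(2,0,0,0) value=2
Op 2: inc R1 by 4 -> R1=(0,4,0,0) value=4
Op 3: merge R0<->R3 -> R0=(2,0,0,0) R3=(2,0,0,0)
Op 4: merge R2<->R3 -> R2=(2,0,0,0) R3=(2,0,0,0)
Op 5: inc R2 by 2 -> R2=(2,0,2,0) value=4
Op 6: inc R1 by 2 -> R1=(0,6,0,0) value=6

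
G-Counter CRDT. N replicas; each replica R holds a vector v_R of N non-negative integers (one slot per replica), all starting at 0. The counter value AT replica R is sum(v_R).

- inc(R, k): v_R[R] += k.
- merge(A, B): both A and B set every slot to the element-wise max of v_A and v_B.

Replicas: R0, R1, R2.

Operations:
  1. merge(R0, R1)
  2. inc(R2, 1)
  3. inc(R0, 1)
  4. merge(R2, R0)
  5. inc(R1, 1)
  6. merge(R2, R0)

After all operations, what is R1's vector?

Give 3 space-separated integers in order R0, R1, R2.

Op 1: merge R0<->R1 -> R0=(0,0,0) R1=(0,0,0)
Op 2: inc R2 by 1 -> R2=(0,0,1) value=1
Op 3: inc R0 by 1 -> R0=(1,0,0) value=1
Op 4: merge R2<->R0 -> R2=(1,0,1) R0=(1,0,1)
Op 5: inc R1 by 1 -> R1=(0,1,0) value=1
Op 6: merge R2<->R0 -> R2=(1,0,1) R0=(1,0,1)

Answer: 0 1 0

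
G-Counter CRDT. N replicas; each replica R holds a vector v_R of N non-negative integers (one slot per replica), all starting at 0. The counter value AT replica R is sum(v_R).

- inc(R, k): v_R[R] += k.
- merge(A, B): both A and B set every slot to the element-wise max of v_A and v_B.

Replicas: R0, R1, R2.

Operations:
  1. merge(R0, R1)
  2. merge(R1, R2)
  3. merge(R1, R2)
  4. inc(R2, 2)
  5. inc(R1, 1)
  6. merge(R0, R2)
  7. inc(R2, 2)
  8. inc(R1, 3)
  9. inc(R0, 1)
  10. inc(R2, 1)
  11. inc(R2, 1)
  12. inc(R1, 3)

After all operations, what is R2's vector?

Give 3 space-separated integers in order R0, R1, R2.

Answer: 0 0 6

Derivation:
Op 1: merge R0<->R1 -> R0=(0,0,0) R1=(0,0,0)
Op 2: merge R1<->R2 -> R1=(0,0,0) R2=(0,0,0)
Op 3: merge R1<->R2 -> R1=(0,0,0) R2=(0,0,0)
Op 4: inc R2 by 2 -> R2=(0,0,2) value=2
Op 5: inc R1 by 1 -> R1=(0,1,0) value=1
Op 6: merge R0<->R2 -> R0=(0,0,2) R2=(0,0,2)
Op 7: inc R2 by 2 -> R2=(0,0,4) value=4
Op 8: inc R1 by 3 -> R1=(0,4,0) value=4
Op 9: inc R0 by 1 -> R0=(1,0,2) value=3
Op 10: inc R2 by 1 -> R2=(0,0,5) value=5
Op 11: inc R2 by 1 -> R2=(0,0,6) value=6
Op 12: inc R1 by 3 -> R1=(0,7,0) value=7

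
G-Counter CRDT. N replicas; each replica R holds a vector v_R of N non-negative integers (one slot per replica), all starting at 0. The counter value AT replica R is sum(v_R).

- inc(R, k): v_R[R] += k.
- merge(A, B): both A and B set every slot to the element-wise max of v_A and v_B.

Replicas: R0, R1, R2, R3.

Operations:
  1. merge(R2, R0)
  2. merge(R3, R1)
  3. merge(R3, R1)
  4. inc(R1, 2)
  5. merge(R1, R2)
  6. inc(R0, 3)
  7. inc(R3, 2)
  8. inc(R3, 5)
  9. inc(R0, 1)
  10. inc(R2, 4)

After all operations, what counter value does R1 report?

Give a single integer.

Op 1: merge R2<->R0 -> R2=(0,0,0,0) R0=(0,0,0,0)
Op 2: merge R3<->R1 -> R3=(0,0,0,0) R1=(0,0,0,0)
Op 3: merge R3<->R1 -> R3=(0,0,0,0) R1=(0,0,0,0)
Op 4: inc R1 by 2 -> R1=(0,2,0,0) value=2
Op 5: merge R1<->R2 -> R1=(0,2,0,0) R2=(0,2,0,0)
Op 6: inc R0 by 3 -> R0=(3,0,0,0) value=3
Op 7: inc R3 by 2 -> R3=(0,0,0,2) value=2
Op 8: inc R3 by 5 -> R3=(0,0,0,7) value=7
Op 9: inc R0 by 1 -> R0=(4,0,0,0) value=4
Op 10: inc R2 by 4 -> R2=(0,2,4,0) value=6

Answer: 2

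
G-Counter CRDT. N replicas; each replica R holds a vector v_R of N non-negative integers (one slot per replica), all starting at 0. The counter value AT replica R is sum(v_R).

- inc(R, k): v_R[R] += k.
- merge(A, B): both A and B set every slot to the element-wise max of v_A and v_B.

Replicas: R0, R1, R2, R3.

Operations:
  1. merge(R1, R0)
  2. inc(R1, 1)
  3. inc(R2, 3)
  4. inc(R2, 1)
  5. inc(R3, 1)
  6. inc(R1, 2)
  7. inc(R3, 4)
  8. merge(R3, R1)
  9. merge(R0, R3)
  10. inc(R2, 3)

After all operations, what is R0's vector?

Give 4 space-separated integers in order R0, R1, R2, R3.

Op 1: merge R1<->R0 -> R1=(0,0,0,0) R0=(0,0,0,0)
Op 2: inc R1 by 1 -> R1=(0,1,0,0) value=1
Op 3: inc R2 by 3 -> R2=(0,0,3,0) value=3
Op 4: inc R2 by 1 -> R2=(0,0,4,0) value=4
Op 5: inc R3 by 1 -> R3=(0,0,0,1) value=1
Op 6: inc R1 by 2 -> R1=(0,3,0,0) value=3
Op 7: inc R3 by 4 -> R3=(0,0,0,5) value=5
Op 8: merge R3<->R1 -> R3=(0,3,0,5) R1=(0,3,0,5)
Op 9: merge R0<->R3 -> R0=(0,3,0,5) R3=(0,3,0,5)
Op 10: inc R2 by 3 -> R2=(0,0,7,0) value=7

Answer: 0 3 0 5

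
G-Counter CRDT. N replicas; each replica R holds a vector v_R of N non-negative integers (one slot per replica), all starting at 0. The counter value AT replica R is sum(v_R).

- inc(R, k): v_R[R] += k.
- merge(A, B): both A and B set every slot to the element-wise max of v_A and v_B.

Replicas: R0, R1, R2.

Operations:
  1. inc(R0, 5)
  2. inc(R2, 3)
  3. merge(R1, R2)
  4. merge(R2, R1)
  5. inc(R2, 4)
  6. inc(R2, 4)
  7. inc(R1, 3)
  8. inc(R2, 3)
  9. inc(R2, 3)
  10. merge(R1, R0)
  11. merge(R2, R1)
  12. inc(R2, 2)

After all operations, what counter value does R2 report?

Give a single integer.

Op 1: inc R0 by 5 -> R0=(5,0,0) value=5
Op 2: inc R2 by 3 -> R2=(0,0,3) value=3
Op 3: merge R1<->R2 -> R1=(0,0,3) R2=(0,0,3)
Op 4: merge R2<->R1 -> R2=(0,0,3) R1=(0,0,3)
Op 5: inc R2 by 4 -> R2=(0,0,7) value=7
Op 6: inc R2 by 4 -> R2=(0,0,11) value=11
Op 7: inc R1 by 3 -> R1=(0,3,3) value=6
Op 8: inc R2 by 3 -> R2=(0,0,14) value=14
Op 9: inc R2 by 3 -> R2=(0,0,17) value=17
Op 10: merge R1<->R0 -> R1=(5,3,3) R0=(5,3,3)
Op 11: merge R2<->R1 -> R2=(5,3,17) R1=(5,3,17)
Op 12: inc R2 by 2 -> R2=(5,3,19) value=27

Answer: 27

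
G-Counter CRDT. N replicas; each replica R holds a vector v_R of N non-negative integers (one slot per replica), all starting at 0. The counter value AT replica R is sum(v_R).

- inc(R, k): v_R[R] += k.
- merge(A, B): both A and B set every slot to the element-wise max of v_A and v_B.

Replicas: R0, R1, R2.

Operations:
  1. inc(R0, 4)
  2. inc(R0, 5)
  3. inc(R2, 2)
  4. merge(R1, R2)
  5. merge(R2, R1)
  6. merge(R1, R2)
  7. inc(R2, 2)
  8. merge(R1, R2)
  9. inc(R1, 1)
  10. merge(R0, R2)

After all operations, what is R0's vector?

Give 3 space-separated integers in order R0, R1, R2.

Answer: 9 0 4

Derivation:
Op 1: inc R0 by 4 -> R0=(4,0,0) value=4
Op 2: inc R0 by 5 -> R0=(9,0,0) value=9
Op 3: inc R2 by 2 -> R2=(0,0,2) value=2
Op 4: merge R1<->R2 -> R1=(0,0,2) R2=(0,0,2)
Op 5: merge R2<->R1 -> R2=(0,0,2) R1=(0,0,2)
Op 6: merge R1<->R2 -> R1=(0,0,2) R2=(0,0,2)
Op 7: inc R2 by 2 -> R2=(0,0,4) value=4
Op 8: merge R1<->R2 -> R1=(0,0,4) R2=(0,0,4)
Op 9: inc R1 by 1 -> R1=(0,1,4) value=5
Op 10: merge R0<->R2 -> R0=(9,0,4) R2=(9,0,4)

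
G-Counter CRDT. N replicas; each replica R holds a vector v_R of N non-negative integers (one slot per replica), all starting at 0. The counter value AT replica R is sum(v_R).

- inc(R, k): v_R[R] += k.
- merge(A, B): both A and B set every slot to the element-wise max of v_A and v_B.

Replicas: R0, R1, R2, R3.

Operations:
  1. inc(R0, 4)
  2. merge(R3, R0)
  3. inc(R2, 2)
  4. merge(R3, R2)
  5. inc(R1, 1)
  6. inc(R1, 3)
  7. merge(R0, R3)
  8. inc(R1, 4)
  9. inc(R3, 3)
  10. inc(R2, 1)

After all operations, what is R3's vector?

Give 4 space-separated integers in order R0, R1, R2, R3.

Answer: 4 0 2 3

Derivation:
Op 1: inc R0 by 4 -> R0=(4,0,0,0) value=4
Op 2: merge R3<->R0 -> R3=(4,0,0,0) R0=(4,0,0,0)
Op 3: inc R2 by 2 -> R2=(0,0,2,0) value=2
Op 4: merge R3<->R2 -> R3=(4,0,2,0) R2=(4,0,2,0)
Op 5: inc R1 by 1 -> R1=(0,1,0,0) value=1
Op 6: inc R1 by 3 -> R1=(0,4,0,0) value=4
Op 7: merge R0<->R3 -> R0=(4,0,2,0) R3=(4,0,2,0)
Op 8: inc R1 by 4 -> R1=(0,8,0,0) value=8
Op 9: inc R3 by 3 -> R3=(4,0,2,3) value=9
Op 10: inc R2 by 1 -> R2=(4,0,3,0) value=7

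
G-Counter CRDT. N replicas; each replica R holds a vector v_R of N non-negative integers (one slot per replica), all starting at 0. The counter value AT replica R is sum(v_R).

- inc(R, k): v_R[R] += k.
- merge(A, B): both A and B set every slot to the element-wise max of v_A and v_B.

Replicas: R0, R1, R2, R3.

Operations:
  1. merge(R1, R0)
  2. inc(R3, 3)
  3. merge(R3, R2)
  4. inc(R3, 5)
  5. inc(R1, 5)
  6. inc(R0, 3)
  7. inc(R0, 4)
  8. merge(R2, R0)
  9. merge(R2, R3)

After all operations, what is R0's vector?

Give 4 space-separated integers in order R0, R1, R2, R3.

Op 1: merge R1<->R0 -> R1=(0,0,0,0) R0=(0,0,0,0)
Op 2: inc R3 by 3 -> R3=(0,0,0,3) value=3
Op 3: merge R3<->R2 -> R3=(0,0,0,3) R2=(0,0,0,3)
Op 4: inc R3 by 5 -> R3=(0,0,0,8) value=8
Op 5: inc R1 by 5 -> R1=(0,5,0,0) value=5
Op 6: inc R0 by 3 -> R0=(3,0,0,0) value=3
Op 7: inc R0 by 4 -> R0=(7,0,0,0) value=7
Op 8: merge R2<->R0 -> R2=(7,0,0,3) R0=(7,0,0,3)
Op 9: merge R2<->R3 -> R2=(7,0,0,8) R3=(7,0,0,8)

Answer: 7 0 0 3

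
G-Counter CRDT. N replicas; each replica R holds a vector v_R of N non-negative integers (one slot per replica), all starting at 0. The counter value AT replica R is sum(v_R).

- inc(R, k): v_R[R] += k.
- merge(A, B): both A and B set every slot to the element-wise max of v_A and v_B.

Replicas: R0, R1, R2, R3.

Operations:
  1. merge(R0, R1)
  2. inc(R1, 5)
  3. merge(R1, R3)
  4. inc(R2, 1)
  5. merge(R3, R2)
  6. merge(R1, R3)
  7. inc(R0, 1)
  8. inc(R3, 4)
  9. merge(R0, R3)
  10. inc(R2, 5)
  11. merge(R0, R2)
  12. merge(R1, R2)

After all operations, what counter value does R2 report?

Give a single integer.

Answer: 16

Derivation:
Op 1: merge R0<->R1 -> R0=(0,0,0,0) R1=(0,0,0,0)
Op 2: inc R1 by 5 -> R1=(0,5,0,0) value=5
Op 3: merge R1<->R3 -> R1=(0,5,0,0) R3=(0,5,0,0)
Op 4: inc R2 by 1 -> R2=(0,0,1,0) value=1
Op 5: merge R3<->R2 -> R3=(0,5,1,0) R2=(0,5,1,0)
Op 6: merge R1<->R3 -> R1=(0,5,1,0) R3=(0,5,1,0)
Op 7: inc R0 by 1 -> R0=(1,0,0,0) value=1
Op 8: inc R3 by 4 -> R3=(0,5,1,4) value=10
Op 9: merge R0<->R3 -> R0=(1,5,1,4) R3=(1,5,1,4)
Op 10: inc R2 by 5 -> R2=(0,5,6,0) value=11
Op 11: merge R0<->R2 -> R0=(1,5,6,4) R2=(1,5,6,4)
Op 12: merge R1<->R2 -> R1=(1,5,6,4) R2=(1,5,6,4)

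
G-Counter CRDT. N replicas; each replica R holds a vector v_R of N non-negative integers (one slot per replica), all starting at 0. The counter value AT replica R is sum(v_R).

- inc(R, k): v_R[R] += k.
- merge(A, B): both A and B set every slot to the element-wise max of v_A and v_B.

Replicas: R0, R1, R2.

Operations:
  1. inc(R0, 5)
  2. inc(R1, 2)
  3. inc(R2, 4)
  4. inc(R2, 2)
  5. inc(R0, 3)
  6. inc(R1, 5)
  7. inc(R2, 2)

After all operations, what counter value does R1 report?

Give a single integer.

Answer: 7

Derivation:
Op 1: inc R0 by 5 -> R0=(5,0,0) value=5
Op 2: inc R1 by 2 -> R1=(0,2,0) value=2
Op 3: inc R2 by 4 -> R2=(0,0,4) value=4
Op 4: inc R2 by 2 -> R2=(0,0,6) value=6
Op 5: inc R0 by 3 -> R0=(8,0,0) value=8
Op 6: inc R1 by 5 -> R1=(0,7,0) value=7
Op 7: inc R2 by 2 -> R2=(0,0,8) value=8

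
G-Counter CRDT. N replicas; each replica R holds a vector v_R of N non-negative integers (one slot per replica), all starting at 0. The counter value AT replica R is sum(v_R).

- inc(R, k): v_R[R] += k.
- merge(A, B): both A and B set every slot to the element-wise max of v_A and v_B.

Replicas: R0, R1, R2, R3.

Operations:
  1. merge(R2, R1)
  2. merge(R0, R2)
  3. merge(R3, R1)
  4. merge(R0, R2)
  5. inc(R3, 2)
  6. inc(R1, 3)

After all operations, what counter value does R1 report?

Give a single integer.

Op 1: merge R2<->R1 -> R2=(0,0,0,0) R1=(0,0,0,0)
Op 2: merge R0<->R2 -> R0=(0,0,0,0) R2=(0,0,0,0)
Op 3: merge R3<->R1 -> R3=(0,0,0,0) R1=(0,0,0,0)
Op 4: merge R0<->R2 -> R0=(0,0,0,0) R2=(0,0,0,0)
Op 5: inc R3 by 2 -> R3=(0,0,0,2) value=2
Op 6: inc R1 by 3 -> R1=(0,3,0,0) value=3

Answer: 3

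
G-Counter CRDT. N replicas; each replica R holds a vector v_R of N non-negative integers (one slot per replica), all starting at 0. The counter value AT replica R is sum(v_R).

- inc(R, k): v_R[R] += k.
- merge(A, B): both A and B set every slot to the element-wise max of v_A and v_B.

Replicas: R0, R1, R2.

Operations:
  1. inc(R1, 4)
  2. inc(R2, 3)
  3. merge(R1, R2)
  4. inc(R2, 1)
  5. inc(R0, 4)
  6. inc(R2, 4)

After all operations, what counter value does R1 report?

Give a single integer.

Answer: 7

Derivation:
Op 1: inc R1 by 4 -> R1=(0,4,0) value=4
Op 2: inc R2 by 3 -> R2=(0,0,3) value=3
Op 3: merge R1<->R2 -> R1=(0,4,3) R2=(0,4,3)
Op 4: inc R2 by 1 -> R2=(0,4,4) value=8
Op 5: inc R0 by 4 -> R0=(4,0,0) value=4
Op 6: inc R2 by 4 -> R2=(0,4,8) value=12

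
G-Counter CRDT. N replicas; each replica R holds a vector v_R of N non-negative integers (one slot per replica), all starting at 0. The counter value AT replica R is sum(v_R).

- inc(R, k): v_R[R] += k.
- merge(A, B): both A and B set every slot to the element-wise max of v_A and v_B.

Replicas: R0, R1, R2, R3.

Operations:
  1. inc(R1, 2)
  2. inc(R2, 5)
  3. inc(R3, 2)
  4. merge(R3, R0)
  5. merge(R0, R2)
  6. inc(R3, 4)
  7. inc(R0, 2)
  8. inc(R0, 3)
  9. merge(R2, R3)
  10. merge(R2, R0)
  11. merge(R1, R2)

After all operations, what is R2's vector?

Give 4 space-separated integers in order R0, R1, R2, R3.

Op 1: inc R1 by 2 -> R1=(0,2,0,0) value=2
Op 2: inc R2 by 5 -> R2=(0,0,5,0) value=5
Op 3: inc R3 by 2 -> R3=(0,0,0,2) value=2
Op 4: merge R3<->R0 -> R3=(0,0,0,2) R0=(0,0,0,2)
Op 5: merge R0<->R2 -> R0=(0,0,5,2) R2=(0,0,5,2)
Op 6: inc R3 by 4 -> R3=(0,0,0,6) value=6
Op 7: inc R0 by 2 -> R0=(2,0,5,2) value=9
Op 8: inc R0 by 3 -> R0=(5,0,5,2) value=12
Op 9: merge R2<->R3 -> R2=(0,0,5,6) R3=(0,0,5,6)
Op 10: merge R2<->R0 -> R2=(5,0,5,6) R0=(5,0,5,6)
Op 11: merge R1<->R2 -> R1=(5,2,5,6) R2=(5,2,5,6)

Answer: 5 2 5 6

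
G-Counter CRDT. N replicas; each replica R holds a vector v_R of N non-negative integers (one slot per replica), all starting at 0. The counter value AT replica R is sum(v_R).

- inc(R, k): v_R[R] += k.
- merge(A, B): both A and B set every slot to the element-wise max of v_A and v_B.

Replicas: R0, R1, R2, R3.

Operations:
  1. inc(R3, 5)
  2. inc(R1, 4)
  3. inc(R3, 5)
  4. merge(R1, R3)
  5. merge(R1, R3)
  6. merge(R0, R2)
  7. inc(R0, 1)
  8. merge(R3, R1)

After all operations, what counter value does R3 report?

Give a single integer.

Answer: 14

Derivation:
Op 1: inc R3 by 5 -> R3=(0,0,0,5) value=5
Op 2: inc R1 by 4 -> R1=(0,4,0,0) value=4
Op 3: inc R3 by 5 -> R3=(0,0,0,10) value=10
Op 4: merge R1<->R3 -> R1=(0,4,0,10) R3=(0,4,0,10)
Op 5: merge R1<->R3 -> R1=(0,4,0,10) R3=(0,4,0,10)
Op 6: merge R0<->R2 -> R0=(0,0,0,0) R2=(0,0,0,0)
Op 7: inc R0 by 1 -> R0=(1,0,0,0) value=1
Op 8: merge R3<->R1 -> R3=(0,4,0,10) R1=(0,4,0,10)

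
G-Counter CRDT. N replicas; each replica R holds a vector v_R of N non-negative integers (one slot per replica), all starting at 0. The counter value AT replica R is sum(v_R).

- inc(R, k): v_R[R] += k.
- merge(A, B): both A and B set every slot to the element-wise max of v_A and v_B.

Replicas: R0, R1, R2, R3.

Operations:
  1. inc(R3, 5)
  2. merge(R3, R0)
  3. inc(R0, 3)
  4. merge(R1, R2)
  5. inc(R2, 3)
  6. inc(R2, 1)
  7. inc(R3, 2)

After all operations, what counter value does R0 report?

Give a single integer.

Op 1: inc R3 by 5 -> R3=(0,0,0,5) value=5
Op 2: merge R3<->R0 -> R3=(0,0,0,5) R0=(0,0,0,5)
Op 3: inc R0 by 3 -> R0=(3,0,0,5) value=8
Op 4: merge R1<->R2 -> R1=(0,0,0,0) R2=(0,0,0,0)
Op 5: inc R2 by 3 -> R2=(0,0,3,0) value=3
Op 6: inc R2 by 1 -> R2=(0,0,4,0) value=4
Op 7: inc R3 by 2 -> R3=(0,0,0,7) value=7

Answer: 8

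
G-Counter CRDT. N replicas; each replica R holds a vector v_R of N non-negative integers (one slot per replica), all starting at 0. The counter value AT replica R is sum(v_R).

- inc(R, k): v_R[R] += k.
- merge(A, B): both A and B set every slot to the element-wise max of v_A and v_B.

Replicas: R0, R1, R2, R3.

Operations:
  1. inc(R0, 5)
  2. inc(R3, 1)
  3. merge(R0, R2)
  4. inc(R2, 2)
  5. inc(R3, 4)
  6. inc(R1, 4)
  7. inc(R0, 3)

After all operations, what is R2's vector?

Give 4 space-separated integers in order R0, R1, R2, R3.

Answer: 5 0 2 0

Derivation:
Op 1: inc R0 by 5 -> R0=(5,0,0,0) value=5
Op 2: inc R3 by 1 -> R3=(0,0,0,1) value=1
Op 3: merge R0<->R2 -> R0=(5,0,0,0) R2=(5,0,0,0)
Op 4: inc R2 by 2 -> R2=(5,0,2,0) value=7
Op 5: inc R3 by 4 -> R3=(0,0,0,5) value=5
Op 6: inc R1 by 4 -> R1=(0,4,0,0) value=4
Op 7: inc R0 by 3 -> R0=(8,0,0,0) value=8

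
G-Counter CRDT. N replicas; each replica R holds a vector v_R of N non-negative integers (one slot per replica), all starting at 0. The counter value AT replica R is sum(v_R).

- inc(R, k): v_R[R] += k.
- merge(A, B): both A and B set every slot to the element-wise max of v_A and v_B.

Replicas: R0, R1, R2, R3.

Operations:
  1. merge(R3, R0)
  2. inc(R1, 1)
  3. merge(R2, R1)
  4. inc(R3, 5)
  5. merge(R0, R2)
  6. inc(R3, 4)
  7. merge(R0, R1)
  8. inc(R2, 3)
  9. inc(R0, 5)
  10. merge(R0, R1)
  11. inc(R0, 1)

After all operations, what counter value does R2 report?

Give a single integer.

Answer: 4

Derivation:
Op 1: merge R3<->R0 -> R3=(0,0,0,0) R0=(0,0,0,0)
Op 2: inc R1 by 1 -> R1=(0,1,0,0) value=1
Op 3: merge R2<->R1 -> R2=(0,1,0,0) R1=(0,1,0,0)
Op 4: inc R3 by 5 -> R3=(0,0,0,5) value=5
Op 5: merge R0<->R2 -> R0=(0,1,0,0) R2=(0,1,0,0)
Op 6: inc R3 by 4 -> R3=(0,0,0,9) value=9
Op 7: merge R0<->R1 -> R0=(0,1,0,0) R1=(0,1,0,0)
Op 8: inc R2 by 3 -> R2=(0,1,3,0) value=4
Op 9: inc R0 by 5 -> R0=(5,1,0,0) value=6
Op 10: merge R0<->R1 -> R0=(5,1,0,0) R1=(5,1,0,0)
Op 11: inc R0 by 1 -> R0=(6,1,0,0) value=7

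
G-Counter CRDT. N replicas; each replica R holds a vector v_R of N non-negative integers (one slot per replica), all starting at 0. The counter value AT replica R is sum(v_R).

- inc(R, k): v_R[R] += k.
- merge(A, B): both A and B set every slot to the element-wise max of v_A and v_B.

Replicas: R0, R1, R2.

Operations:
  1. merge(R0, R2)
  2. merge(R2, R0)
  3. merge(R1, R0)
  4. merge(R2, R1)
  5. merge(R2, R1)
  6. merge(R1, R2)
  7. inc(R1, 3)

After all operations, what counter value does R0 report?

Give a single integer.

Op 1: merge R0<->R2 -> R0=(0,0,0) R2=(0,0,0)
Op 2: merge R2<->R0 -> R2=(0,0,0) R0=(0,0,0)
Op 3: merge R1<->R0 -> R1=(0,0,0) R0=(0,0,0)
Op 4: merge R2<->R1 -> R2=(0,0,0) R1=(0,0,0)
Op 5: merge R2<->R1 -> R2=(0,0,0) R1=(0,0,0)
Op 6: merge R1<->R2 -> R1=(0,0,0) R2=(0,0,0)
Op 7: inc R1 by 3 -> R1=(0,3,0) value=3

Answer: 0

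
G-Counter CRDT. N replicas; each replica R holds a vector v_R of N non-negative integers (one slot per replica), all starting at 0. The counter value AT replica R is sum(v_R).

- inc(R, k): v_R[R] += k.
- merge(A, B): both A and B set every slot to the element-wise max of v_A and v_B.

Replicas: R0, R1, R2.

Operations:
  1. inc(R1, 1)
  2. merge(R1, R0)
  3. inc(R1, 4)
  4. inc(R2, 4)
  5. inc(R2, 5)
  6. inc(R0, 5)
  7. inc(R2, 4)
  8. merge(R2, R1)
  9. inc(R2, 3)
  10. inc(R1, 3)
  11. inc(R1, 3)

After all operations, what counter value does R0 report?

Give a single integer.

Op 1: inc R1 by 1 -> R1=(0,1,0) value=1
Op 2: merge R1<->R0 -> R1=(0,1,0) R0=(0,1,0)
Op 3: inc R1 by 4 -> R1=(0,5,0) value=5
Op 4: inc R2 by 4 -> R2=(0,0,4) value=4
Op 5: inc R2 by 5 -> R2=(0,0,9) value=9
Op 6: inc R0 by 5 -> R0=(5,1,0) value=6
Op 7: inc R2 by 4 -> R2=(0,0,13) value=13
Op 8: merge R2<->R1 -> R2=(0,5,13) R1=(0,5,13)
Op 9: inc R2 by 3 -> R2=(0,5,16) value=21
Op 10: inc R1 by 3 -> R1=(0,8,13) value=21
Op 11: inc R1 by 3 -> R1=(0,11,13) value=24

Answer: 6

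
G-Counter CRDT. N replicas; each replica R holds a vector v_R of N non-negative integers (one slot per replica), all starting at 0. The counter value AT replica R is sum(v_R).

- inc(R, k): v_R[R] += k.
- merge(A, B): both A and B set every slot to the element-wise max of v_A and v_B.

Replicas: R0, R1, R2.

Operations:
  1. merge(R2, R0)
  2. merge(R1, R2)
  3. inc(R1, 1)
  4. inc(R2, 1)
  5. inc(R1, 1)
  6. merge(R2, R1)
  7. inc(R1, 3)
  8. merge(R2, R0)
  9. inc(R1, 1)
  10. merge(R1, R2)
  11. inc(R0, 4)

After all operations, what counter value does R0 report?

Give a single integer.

Answer: 7

Derivation:
Op 1: merge R2<->R0 -> R2=(0,0,0) R0=(0,0,0)
Op 2: merge R1<->R2 -> R1=(0,0,0) R2=(0,0,0)
Op 3: inc R1 by 1 -> R1=(0,1,0) value=1
Op 4: inc R2 by 1 -> R2=(0,0,1) value=1
Op 5: inc R1 by 1 -> R1=(0,2,0) value=2
Op 6: merge R2<->R1 -> R2=(0,2,1) R1=(0,2,1)
Op 7: inc R1 by 3 -> R1=(0,5,1) value=6
Op 8: merge R2<->R0 -> R2=(0,2,1) R0=(0,2,1)
Op 9: inc R1 by 1 -> R1=(0,6,1) value=7
Op 10: merge R1<->R2 -> R1=(0,6,1) R2=(0,6,1)
Op 11: inc R0 by 4 -> R0=(4,2,1) value=7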